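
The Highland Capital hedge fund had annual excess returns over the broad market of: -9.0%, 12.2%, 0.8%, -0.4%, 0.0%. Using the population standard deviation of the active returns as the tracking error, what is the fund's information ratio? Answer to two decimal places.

0.11

r̄ = (-9 + 12.2 + 0.8 − 0.4 + 0) / 5 = 3.60 / 5 = 0.7200%
Population std dev = √[228.0480 / 5] = 6.7535%
IR = r̄ / tracking error = 0.7200 / 6.7535 = 0.1066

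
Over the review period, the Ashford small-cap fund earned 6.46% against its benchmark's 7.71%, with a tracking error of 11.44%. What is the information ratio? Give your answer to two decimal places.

-0.11

IR = (Rp − Rb) / TE = (6.46% − 7.71%) / 11.44% = -1.25% / 11.44% = -0.1093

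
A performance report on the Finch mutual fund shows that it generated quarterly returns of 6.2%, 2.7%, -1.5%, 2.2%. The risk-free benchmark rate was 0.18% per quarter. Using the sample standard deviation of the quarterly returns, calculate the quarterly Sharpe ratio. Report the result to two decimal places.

r̄ = (6.2 + 2.7 − 1.5 + 2.2) / 4 = 9.60 / 4 = 2.4000%
Σ(r − r̄)² = 29.7800; sample σ = √(29.7800/3) = 3.1507%
Sharpe = (r̄ − rf) / σ = (2.4000 − 0.18) / 3.1507 = 2.2200 / 3.1507 = 0.7046

0.70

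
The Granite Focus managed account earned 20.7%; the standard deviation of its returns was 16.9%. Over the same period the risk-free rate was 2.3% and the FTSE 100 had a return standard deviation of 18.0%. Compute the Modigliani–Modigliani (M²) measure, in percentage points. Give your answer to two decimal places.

21.90

Sharpe = (Rp − Rf) / σp = (20.7% − 2.3%) / 16.9% = 1.0888
M² = Rf + Sharpe × σm = 2.3% + 1.0888 × 18.0% = 21.8984%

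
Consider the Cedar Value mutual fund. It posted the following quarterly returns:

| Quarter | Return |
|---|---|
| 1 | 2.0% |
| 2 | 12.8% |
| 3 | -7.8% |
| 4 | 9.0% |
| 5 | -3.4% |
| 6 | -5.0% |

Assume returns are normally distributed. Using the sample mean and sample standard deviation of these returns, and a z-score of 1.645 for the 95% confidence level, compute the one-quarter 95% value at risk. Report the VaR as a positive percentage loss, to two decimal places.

12.23

Mean return r̄ = 7.60 / 6 = 1.2667%
Sample σ = √[Σ(r − r̄)² / 5] = √[336.6133 / 5] = √67.3227 = 8.2050%
VaR = −(r̄ − z·σ) = −(1.2667 − 1.645 × 8.2050) = −(-12.2305) = 12.2305%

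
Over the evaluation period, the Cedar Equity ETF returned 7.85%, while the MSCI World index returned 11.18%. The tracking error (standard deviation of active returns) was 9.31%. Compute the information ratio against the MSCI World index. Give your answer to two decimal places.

-0.36

IR = (Rp − Rb) / TE = (7.85% − 11.18%) / 9.31% = -3.33% / 9.31% = -0.3577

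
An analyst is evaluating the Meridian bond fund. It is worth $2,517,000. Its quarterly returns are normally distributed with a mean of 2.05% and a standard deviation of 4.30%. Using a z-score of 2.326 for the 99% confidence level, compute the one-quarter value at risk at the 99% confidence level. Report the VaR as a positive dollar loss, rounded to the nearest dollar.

Return at the 99% tail: μ − z·σ = 2.05% − 2.326 × 4.30% = 2.05 − 10.0018 = -7.9518%
VaR = −(-7.9518%) × $2,517,000 = 7.9518% × $2,517,000 = $200,147

$200,147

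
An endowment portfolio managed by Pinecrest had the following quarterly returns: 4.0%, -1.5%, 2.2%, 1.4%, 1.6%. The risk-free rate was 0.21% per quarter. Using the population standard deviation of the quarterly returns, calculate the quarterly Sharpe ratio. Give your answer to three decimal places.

Mean return r̄ = 7.70 / 5 = 1.5400%
Population σ = √[Σ(r − r̄)² / 5] = √[15.7520 / 5] = √3.1504 = 1.7749%
Sharpe = (r̄ − rf) / σ = (1.5400 − 0.21) / 1.7749 = 1.3300 / 1.7749 = 0.7493

0.749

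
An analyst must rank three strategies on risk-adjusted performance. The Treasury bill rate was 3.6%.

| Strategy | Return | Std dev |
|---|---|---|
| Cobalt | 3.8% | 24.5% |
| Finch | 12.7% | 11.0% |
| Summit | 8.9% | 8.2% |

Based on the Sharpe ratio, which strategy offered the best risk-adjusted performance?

Finch

Cobalt: Sharpe ratio = (3.8% − 3.6%) / 24.5% = 0.008
Finch: Sharpe ratio = (12.7% − 3.6%) / 11.0% = 0.827
Summit: Sharpe ratio = (8.9% − 3.6%) / 8.2% = 0.646
Highest: Finch (0.827).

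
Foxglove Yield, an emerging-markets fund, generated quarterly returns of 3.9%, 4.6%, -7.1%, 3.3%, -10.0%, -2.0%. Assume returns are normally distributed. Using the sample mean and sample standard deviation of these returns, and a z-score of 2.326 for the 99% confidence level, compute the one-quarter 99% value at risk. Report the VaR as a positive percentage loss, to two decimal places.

Mean return r̄ = -7.30 / 6 = -1.2167%
Sample σ = √[Σ(r − r̄)² / 5] = √[192.7883 / 5] = √38.5577 = 6.2095%
VaR = −(r̄ − z·σ) = −(-1.2167 − 2.326 × 6.2095) = −(-15.6600) = 15.6600%

15.66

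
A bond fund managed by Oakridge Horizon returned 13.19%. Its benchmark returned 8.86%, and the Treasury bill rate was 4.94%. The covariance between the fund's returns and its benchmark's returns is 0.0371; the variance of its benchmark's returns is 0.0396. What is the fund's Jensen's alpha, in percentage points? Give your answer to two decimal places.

β = Cov / Var = 0.0371 / 0.0396 = 0.9369
E[R] = Rf + β(Rm − Rf) = 4.94% + 0.9369 × (8.86% − 4.94%) = 8.6126%
α = Rp − E[R] = 13.19% − 8.6126% = 4.5774

4.58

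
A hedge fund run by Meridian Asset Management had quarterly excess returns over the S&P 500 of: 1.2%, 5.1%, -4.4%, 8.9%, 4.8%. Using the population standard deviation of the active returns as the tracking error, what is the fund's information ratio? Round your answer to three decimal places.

0.696

Mean return r̄ = 15.60 / 5 = 3.1200%
Σ(r − r̄)² = 100.3880; population σ = √(100.3880/5) = 4.4808%
IR = r̄ / tracking error = 3.1200 / 4.4808 = 0.6963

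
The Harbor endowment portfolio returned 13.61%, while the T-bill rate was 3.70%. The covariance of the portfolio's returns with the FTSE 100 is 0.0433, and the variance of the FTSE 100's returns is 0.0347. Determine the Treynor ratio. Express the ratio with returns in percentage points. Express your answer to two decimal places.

7.94

β = Cov / Var = 0.0433 / 0.0347 = 1.2478
Treynor = (Rp − Rf) / β = (13.61% − 3.70%) / 1.2478 = 9.91 / 1.2478 = 7.9420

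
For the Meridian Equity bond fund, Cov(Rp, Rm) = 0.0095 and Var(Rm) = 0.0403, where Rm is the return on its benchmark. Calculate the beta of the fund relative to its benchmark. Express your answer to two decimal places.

0.24

β = Cov(Rp, Rm) / Var(Rm) = 0.0095 / 0.0403 = 0.2357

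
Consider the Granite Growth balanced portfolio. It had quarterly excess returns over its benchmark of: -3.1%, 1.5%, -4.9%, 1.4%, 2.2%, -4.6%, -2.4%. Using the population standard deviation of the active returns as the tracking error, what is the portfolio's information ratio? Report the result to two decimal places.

μ = (-3.1 + 1.5 − 4.9 + 1.4 + 2.2 − 4.6 − 2.4) / 7 = -9.90 / 7 = -1.4143%
Σ(r − μ)² = (-3.1 − (-1.4143))² + (1.5 − (-1.4143))² + … = 55.5886
σ = √[55.5886 / 7] = 2.8180%
IR = μ / tracking error = -1.4143 / 2.8180 = -0.5019

-0.50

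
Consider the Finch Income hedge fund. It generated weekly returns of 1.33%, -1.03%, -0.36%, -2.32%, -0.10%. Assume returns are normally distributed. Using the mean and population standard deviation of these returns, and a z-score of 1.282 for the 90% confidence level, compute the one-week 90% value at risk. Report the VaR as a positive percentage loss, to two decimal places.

2.03

r̄ = (1.33 − 1.03 − 0.36 − 2.32 − 0.1) / 5 = -2.480 / 5 = -0.4960%
Population std dev = √[7.1217 / 5] = 1.1935%
VaR = −(r̄ − z·σ) = −(-0.4960 − 1.282 × 1.1935) = −(-2.0261) = 2.0261%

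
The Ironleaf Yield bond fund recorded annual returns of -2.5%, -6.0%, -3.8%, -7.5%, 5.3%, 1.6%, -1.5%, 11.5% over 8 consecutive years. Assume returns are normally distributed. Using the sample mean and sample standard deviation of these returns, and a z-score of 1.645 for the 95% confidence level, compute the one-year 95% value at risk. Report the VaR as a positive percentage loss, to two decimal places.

10.71

μ = (-2.5 − 6 − 3.8 − 7.5 + 5.3 + 1.6 − 1.5 + 11.5) / 8 = -2.90 / 8 = -0.3625%
Σ(r − μ)² = (-2.5 − (-0.3625))² + (-6 − (-0.3625))² + … = 277.0388
sample σ = √(277.0388 / 7) = √39.5770 = 6.2910%
VaR = −(μ − z·σ) = −(-0.3625 − 1.645 × 6.2910) = −(-10.7112) = 10.7112%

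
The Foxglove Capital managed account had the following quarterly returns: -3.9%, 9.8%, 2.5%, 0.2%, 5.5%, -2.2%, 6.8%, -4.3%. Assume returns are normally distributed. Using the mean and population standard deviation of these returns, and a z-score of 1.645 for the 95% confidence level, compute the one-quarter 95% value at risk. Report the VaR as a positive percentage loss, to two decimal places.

r̄ = (-3.9 + 9.8 + 2.5 + 0.2 + 5.5 − 2.2 + 6.8 − 4.3) / 8 = 1.8000%
Σ(r − r̄)² = (-3.9 − 1.8000)² + (9.8 − 1.8000)² + … = 191.4400
population σ = √(191.4400 / 8) = √23.9300 = 4.8918%
VaR = −(r̄ − z·σ) = −(1.8000 − 1.645 × 4.8918) = −(-6.2470) = 6.2470%

6.25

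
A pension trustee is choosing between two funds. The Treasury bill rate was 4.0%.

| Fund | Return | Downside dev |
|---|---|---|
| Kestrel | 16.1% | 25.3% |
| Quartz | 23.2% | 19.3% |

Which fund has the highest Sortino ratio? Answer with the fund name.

Kestrel: Sortino ratio = (16.1% − 4.0%) / 25.3% = 0.478
Quartz: Sortino ratio = (23.2% − 4.0%) / 19.3% = 0.995
Highest: Quartz (0.995).

Quartz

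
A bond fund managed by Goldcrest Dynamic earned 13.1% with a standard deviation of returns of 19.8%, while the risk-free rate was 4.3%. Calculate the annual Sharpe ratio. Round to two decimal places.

0.44

Sharpe = (Rp − Rf) / σp = (13.1% − 4.3%) / 19.8% = 8.80% / 19.8% = 0.4444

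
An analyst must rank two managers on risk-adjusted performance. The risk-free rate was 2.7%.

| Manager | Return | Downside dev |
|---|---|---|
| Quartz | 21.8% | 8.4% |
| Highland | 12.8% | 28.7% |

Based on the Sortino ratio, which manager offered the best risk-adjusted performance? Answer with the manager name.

Quartz

Quartz: Sortino ratio = (21.8% − 2.7%) / 8.4% = 2.274
Highland: Sortino ratio = (12.8% − 2.7%) / 28.7% = 0.352
Highest: Quartz (2.274).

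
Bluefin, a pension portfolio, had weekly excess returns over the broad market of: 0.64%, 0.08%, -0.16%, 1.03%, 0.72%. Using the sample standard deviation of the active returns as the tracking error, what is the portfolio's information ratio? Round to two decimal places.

0.95

r̄ = (0.64 + 0.08 − 0.16 + 1.03 + 0.72) / 5 = 2.310 / 5 = 0.4620%
Sample σ = √[Σ(r − r̄)² / 4] = √[0.9537 / 4] = √0.2384 = 0.4883%
IR = r̄ / tracking error = 0.4620 / 0.4883 = 0.9461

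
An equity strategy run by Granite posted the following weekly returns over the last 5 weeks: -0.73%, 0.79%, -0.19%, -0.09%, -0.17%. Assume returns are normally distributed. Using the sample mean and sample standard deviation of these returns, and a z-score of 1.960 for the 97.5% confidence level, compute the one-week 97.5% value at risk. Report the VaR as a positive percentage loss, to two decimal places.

r̄ = (-0.73 + 0.79 − 0.19 − 0.09 − 0.17) / 5 = -0.0780%
Σ(r − r̄)² = (-0.73 − (-0.0780))² + (0.79 − (-0.0780))² + (-0.19 − (-0.0780))² + … = 1.1997
sample σ = √(1.1997 / 4) = √0.2999 = 0.5476%
VaR = −(r̄ − z·σ) = −(-0.0780 − 1.960 × 0.5476) = −(-1.1513) = 1.1513%

1.15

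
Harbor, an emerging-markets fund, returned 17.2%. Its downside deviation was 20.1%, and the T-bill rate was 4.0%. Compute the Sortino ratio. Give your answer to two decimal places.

0.66

Sortino = (Rp − Rf) / σd = (17.2% − 4.0%) / 20.1% = 13.20% / 20.1% = 0.6567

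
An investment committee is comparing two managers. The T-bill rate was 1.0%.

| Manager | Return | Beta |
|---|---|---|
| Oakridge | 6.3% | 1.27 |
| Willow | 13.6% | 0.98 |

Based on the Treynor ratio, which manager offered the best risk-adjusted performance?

Oakridge: Treynor = (6.3% − 1.0%) / 1.27 = 4.173
Willow: Treynor = (13.6% − 1.0%) / 0.98 = 12.857
Highest: Willow (12.857).

Willow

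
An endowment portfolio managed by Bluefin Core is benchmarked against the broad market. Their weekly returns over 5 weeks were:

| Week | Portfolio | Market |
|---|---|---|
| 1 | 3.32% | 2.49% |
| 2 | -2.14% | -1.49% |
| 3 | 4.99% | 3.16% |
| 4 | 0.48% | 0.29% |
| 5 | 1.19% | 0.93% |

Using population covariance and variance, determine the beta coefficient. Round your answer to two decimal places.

r̄p = 1.5680%,  r̄m = 1.0760%
Cov = Σ(rp − r̄p)(rm − r̄m) / 5 = 4.0068
Var(rm) = Σ(rm − r̄m)² / 5 = 2.7132
β = Cov / Var = 4.0068 / 2.7132 = 1.4768

1.48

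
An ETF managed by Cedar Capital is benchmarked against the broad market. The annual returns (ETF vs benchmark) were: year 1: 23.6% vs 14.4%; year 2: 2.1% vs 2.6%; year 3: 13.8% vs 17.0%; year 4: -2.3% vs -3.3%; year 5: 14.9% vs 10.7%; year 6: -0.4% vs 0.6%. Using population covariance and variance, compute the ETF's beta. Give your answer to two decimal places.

1.15

r̄p = 8.6167%,  r̄m = 7.0000%
Cov = Σ(rp − r̄p)(rm − r̄m) / 6 = 64.1300
Var(rm) = Σ(rm − r̄m)² / 6 = 55.8100
β = Cov / Var = 64.1300 / 55.8100 = 1.1491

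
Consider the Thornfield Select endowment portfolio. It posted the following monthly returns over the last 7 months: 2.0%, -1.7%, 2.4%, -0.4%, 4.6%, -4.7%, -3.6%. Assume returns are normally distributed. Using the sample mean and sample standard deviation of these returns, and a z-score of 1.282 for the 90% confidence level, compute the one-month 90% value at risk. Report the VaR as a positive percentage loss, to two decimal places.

4.54

r̄ = (2 − 1.7 + 2.4 − 0.4 + 4.6 − 4.7 − 3.6) / 7 = -1.40 / 7 = -0.2000%
Σ(r − r̄)² = 68.7400; sample σ = √(68.7400/6) = 3.3848%
VaR = −(r̄ − z·σ) = −(-0.2000 − 1.282 × 3.3848) = −(-4.5393) = 4.5393%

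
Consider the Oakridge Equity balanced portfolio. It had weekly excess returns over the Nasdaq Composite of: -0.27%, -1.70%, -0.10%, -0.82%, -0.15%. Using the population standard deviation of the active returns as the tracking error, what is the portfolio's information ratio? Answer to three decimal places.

μ = (-0.27 − 1.7 − 0.1 − 0.82 − 0.15) / 5 = -3.040 / 5 = -0.6080%
Σ(r − μ)² = 1.8195; population σ = √(1.8195/5) = 0.6032%
IR = μ / tracking error = -0.6080 / 0.6032 = -1.0080

-1.008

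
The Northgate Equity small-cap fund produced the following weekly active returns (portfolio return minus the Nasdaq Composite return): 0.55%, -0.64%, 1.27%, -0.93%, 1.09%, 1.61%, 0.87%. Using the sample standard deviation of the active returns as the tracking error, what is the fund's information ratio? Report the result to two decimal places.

0.56

μ = (0.55 − 0.64 + 1.27 − 0.93 + 1.09 + 1.61 + 0.87) / 7 = 0.5457%
Σ(r − μ)² = 5.6424; sample σ = √(5.6424/6) = 0.9697%
IR = μ / tracking error = 0.5457 / 0.9697 = 0.5628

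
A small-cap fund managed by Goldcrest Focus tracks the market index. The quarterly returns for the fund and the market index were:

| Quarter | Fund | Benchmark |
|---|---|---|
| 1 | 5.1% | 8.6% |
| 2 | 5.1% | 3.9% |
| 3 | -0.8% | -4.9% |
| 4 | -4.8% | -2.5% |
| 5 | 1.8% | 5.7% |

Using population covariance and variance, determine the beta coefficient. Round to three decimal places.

0.592

r̄p = 1.2800%,  r̄m = 2.1600%
Cov = Σ(rp − r̄p)(rm − r̄m) / 5 = 15.2212
Var(rm) = Σ(rm − r̄m)² / 5 = 25.7184
β = Cov / Var = 15.2212 / 25.7184 = 0.5918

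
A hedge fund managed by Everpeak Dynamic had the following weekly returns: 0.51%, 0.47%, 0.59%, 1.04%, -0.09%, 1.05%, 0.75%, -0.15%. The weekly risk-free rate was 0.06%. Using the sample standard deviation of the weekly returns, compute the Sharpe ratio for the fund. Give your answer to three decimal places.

1.020

r̄ = (0.51 + 0.47 + 0.59 + 1.04 − 0.09 + 1.05 + 0.75 − 0.15) / 8 = 0.5213%
Σ(r − r̄)² = (0.51 − 0.5213)² + (0.47 − 0.5213)² + (0.59 − 0.5213)² + … = 1.4327
sample σ = √(1.4327 / 7) = √0.2047 = 0.4524%
Sharpe = (r̄ − rf) / σ = (0.5213 − 0.06) / 0.4524 = 0.4613 / 0.4524 = 1.0197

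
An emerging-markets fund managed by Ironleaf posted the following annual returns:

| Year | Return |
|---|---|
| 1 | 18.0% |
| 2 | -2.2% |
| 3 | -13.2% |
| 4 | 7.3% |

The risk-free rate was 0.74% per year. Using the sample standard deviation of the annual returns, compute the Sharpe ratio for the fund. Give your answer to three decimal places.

0.130

Mean return r̄ = 9.90 / 4 = 2.4750%
Σ(r − r̄)² = (18 − 2.4750)² + (-2.2 − 2.4750)² + … = 531.8675
sample σ = √(531.8675 / 3) = √177.2892 = 13.3150%
Sharpe = (r̄ − rf) / σ = (2.4750 − 0.74) / 13.3150 = 1.7350 / 13.3150 = 0.1303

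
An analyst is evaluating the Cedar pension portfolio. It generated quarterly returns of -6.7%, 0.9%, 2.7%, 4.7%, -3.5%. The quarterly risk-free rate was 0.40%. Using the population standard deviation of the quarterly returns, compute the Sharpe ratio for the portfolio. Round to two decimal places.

μ = (-6.7 + 0.9 + 2.7 + 4.7 − 3.5) / 5 = -1.90 / 5 = -0.3800%
Σ(r − μ)² = 86.6080; population σ = √(86.6080/5) = 4.1619%
Sharpe = (μ − rf) / σ = (-0.3800 − 0.4) / 4.1619 = -0.7800 / 4.1619 = -0.1874

-0.19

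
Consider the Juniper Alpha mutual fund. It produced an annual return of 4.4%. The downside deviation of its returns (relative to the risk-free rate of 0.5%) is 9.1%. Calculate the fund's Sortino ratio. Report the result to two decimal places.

Sortino = (Rp − Rf) / σd = (4.4% − 0.5%) / 9.1% = 3.90% / 9.1% = 0.4286

0.43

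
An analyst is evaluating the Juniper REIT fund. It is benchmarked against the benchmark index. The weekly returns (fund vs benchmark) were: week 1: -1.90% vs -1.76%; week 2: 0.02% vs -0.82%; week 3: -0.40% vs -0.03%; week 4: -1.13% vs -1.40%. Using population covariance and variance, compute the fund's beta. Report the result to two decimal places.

0.88

r̄p = -0.8525%,  r̄m = -1.0025%
Cov = Σ(rp − r̄p)(rm − r̄m) / 4 = 0.3758
Var(rm) = Σ(rm − r̄m)² / 4 = 0.4277
β = Cov / Var = 0.3758 / 0.4277 = 0.8787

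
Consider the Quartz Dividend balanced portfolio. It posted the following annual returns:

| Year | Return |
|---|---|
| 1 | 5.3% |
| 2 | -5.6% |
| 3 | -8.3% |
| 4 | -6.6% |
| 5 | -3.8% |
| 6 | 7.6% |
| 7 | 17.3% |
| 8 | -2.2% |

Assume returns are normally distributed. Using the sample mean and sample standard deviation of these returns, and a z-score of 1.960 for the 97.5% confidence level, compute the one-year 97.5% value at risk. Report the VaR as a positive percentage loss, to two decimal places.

16.86

Mean return μ = 3.70 / 8 = 0.4625%
Σ(r − μ)² = (5.3 − 0.4625)² + (-5.6 − 0.4625)² + (-8.3 − 0.4625)² + … = 546.5188
sample σ = √(546.5188 / 7) = √78.0741 = 8.8360%
VaR = −(μ − z·σ) = −(0.4625 − 1.960 × 8.8360) = −(-16.8561) = 16.8561%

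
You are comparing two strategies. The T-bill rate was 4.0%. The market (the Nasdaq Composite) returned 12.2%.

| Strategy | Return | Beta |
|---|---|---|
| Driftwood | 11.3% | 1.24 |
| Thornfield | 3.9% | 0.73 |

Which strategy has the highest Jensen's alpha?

Driftwood

Driftwood: α = 11.3% − [4.0% + 1.24 × (12.2% − 4.0%)] = -2.868
Thornfield: α = 3.9% − [4.0% + 0.73 × (12.2% − 4.0%)] = -6.086
Highest: Driftwood (-2.868).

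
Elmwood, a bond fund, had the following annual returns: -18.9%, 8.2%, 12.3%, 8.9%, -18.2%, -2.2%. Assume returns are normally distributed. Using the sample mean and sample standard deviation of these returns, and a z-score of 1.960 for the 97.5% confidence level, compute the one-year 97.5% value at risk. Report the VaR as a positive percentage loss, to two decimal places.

29.02

r̄ = (-18.9 + 8.2 + 12.3 + 8.9 − 18.2 − 2.2) / 6 = -1.6500%
Sample std dev = √[974.6950 / 5] = 13.9621%
VaR = −(r̄ − z·σ) = −(-1.6500 − 1.960 × 13.9621) = −(-29.0157) = 29.0157%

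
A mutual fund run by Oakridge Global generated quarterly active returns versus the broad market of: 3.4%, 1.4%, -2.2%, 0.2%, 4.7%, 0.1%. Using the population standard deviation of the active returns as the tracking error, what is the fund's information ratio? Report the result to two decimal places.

Mean return r̄ = 7.60 / 6 = 1.2667%
Σ(r − r̄)² = (3.4 − 1.2667)² + (1.4 − 1.2667)² + (-2.2 − 1.2667)² + … = 30.8733
population σ = √(30.8733 / 6) = √5.1456 = 2.2684%
IR = r̄ / tracking error = 1.2667 / 2.2684 = 0.5584

0.56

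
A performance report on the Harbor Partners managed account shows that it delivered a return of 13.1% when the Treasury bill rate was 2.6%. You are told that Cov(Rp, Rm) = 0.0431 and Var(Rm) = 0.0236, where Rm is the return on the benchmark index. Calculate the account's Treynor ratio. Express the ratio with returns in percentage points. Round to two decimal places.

5.75

β = Cov / Var = 0.0431 / 0.0236 = 1.8263
Treynor = (Rp − Rf) / β = (13.1% − 2.6%) / 1.8263 = 10.50 / 1.8263 = 5.7493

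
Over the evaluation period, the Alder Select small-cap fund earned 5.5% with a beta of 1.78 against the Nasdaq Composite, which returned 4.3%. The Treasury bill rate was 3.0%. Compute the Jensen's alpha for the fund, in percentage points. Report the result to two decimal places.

CAPM expected return = Rf + β(Rm − Rf) = 3.0% + 1.78 × (4.3% − 3.0%) = 3 + 1.78 × 1.30 = 5.3140%
Jensen's α = Rp − E[R] = 5.5% − 5.3140% = 0.1860

0.19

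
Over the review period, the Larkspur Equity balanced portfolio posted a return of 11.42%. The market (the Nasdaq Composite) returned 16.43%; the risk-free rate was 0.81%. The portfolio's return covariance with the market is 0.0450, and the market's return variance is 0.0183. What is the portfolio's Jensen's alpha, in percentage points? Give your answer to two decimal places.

-27.80

β = Cov / Var = 0.0450 / 0.0183 = 2.4590
E[R] = Rf + β(Rm − Rf) = 0.81% + 2.4590 × (16.43% − 0.81%) = 39.2196%
α = Rp − E[R] = 11.42% − 39.2196% = -27.7996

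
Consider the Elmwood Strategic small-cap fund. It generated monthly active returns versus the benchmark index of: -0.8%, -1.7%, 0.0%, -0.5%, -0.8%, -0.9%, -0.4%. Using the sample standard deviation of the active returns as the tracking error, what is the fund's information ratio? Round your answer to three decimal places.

-1.379

μ = (-0.8 − 1.7 + 0 − 0.5 − 0.8 − 0.9 − 0.4) / 7 = -5.10 / 7 = -0.7286%
Σ(r − μ)² = 1.6743; sample σ = √(1.6743/6) = 0.5283%
IR = μ / tracking error = -0.7286 / 0.5283 = -1.3791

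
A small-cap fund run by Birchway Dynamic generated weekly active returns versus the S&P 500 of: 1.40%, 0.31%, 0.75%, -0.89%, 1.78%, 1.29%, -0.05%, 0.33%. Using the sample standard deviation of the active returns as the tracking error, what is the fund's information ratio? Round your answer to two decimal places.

0.70

μ = (1.4 + 0.31 + 0.75 − 0.89 + 1.78 + 1.29 − 0.05 + 0.33) / 8 = 0.6150%
Sample σ = √[Σ(r − μ)² / 7] = √[5.3288 / 7] = √0.7613 = 0.8725%
IR = μ / tracking error = 0.6150 / 0.8725 = 0.7049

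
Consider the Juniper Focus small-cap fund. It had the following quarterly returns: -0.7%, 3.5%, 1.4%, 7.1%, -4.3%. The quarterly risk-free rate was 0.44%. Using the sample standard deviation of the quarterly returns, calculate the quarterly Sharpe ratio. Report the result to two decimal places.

0.22

r̄ = (-0.7 + 3.5 + 1.4 + 7.1 − 4.3) / 5 = 7.00 / 5 = 1.4000%
Σ(r − r̄)² = (-0.7 − 1.4000)² + (3.5 − 1.4000)² + … = 73.8000
σ = √[73.8000 / 4] = 4.2953%
Sharpe = (r̄ − rf) / σ = (1.4000 − 0.44) / 4.2953 = 0.9600 / 4.2953 = 0.2235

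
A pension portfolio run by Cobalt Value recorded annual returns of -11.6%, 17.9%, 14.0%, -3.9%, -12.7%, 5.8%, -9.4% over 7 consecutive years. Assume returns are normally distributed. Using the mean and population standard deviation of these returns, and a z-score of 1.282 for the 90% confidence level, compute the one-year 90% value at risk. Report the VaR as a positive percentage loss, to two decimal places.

14.92

r̄ = (-11.6 + 17.9 + 14 − 3.9 − 12.7 + 5.8 − 9.4) / 7 = 0.0143%
Population std dev = √[949.4686 / 7] = 11.6464%
VaR = −(r̄ − z·σ) = −(0.0143 − 1.282 × 11.6464) = −(-14.9164) = 14.9164%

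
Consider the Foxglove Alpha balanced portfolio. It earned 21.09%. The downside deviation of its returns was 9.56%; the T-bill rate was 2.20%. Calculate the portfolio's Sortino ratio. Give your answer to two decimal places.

Sortino = (Rp − Rf) / σd = (21.09% − 2.20%) / 9.56% = 18.89% / 9.56% = 1.9759

1.98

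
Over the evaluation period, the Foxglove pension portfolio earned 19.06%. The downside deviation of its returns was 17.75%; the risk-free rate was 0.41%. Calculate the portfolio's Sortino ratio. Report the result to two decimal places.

1.05

Sortino = (Rp − Rf) / σd = (19.06% − 0.41%) / 17.75% = 18.65% / 17.75% = 1.0507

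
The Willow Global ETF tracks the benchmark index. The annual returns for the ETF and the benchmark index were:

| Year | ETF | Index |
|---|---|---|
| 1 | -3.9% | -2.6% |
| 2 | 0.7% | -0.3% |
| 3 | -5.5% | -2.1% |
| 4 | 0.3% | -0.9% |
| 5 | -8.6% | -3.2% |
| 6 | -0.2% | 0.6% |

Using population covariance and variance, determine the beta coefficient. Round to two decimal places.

2.28

r̄p = -2.8667%,  r̄m = -1.4167%
Cov = Σ(rp − r̄p)(rm − r̄m) / 6 = 4.0406
Var(rm) = Σ(rm − r̄m)² / 6 = 1.7714
β = Cov / Var = 4.0406 / 1.7714 = 2.2810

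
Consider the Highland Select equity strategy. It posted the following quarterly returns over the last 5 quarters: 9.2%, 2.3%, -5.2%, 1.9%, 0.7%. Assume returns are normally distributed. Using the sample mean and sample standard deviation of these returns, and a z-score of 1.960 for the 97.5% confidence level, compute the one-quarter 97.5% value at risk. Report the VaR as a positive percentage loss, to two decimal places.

8.27

Mean return μ = 8.90 / 5 = 1.7800%
Sample σ = √[Σ(r − μ)² / 4] = √[105.2280 / 4] = √26.3070 = 5.1290%
VaR = −(μ − z·σ) = −(1.7800 − 1.960 × 5.1290) = −(-8.2728) = 8.2728%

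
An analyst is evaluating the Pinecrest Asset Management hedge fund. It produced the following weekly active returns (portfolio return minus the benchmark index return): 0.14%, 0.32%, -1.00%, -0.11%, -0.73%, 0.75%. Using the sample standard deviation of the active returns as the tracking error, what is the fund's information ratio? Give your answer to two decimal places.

r̄ = (0.14 + 0.32 − 1 − 0.11 − 0.73 + 0.75) / 6 = -0.630 / 6 = -0.1050%
Σ(r − r̄)² = (0.14 − (-0.1050))² + (0.32 − (-0.1050))² + … = 2.1634
sample σ = √(2.1634 / 5) = √0.4327 = 0.6578%
IR = r̄ / tracking error = -0.1050 / 0.6578 = -0.1596

-0.16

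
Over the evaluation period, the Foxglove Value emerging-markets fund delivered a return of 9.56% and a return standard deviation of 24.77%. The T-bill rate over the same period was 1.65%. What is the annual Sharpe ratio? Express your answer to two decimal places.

Sharpe = (Rp − Rf) / σp = (9.56% − 1.65%) / 24.77% = 7.91% / 24.77% = 0.3193

0.32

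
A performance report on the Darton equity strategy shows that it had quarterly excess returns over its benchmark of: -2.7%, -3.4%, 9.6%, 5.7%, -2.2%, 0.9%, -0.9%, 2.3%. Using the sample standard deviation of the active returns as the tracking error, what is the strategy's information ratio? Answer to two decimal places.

r̄ = (-2.7 − 3.4 + 9.6 + 5.7 − 2.2 + 0.9 − 0.9 + 2.3) / 8 = 1.1625%
Σ(r − r̄)² = (-2.7 − 1.1625)² + (-3.4 − 1.1625)² + (9.6 − 1.1625)² + … = 144.4388
sample σ = √(144.4388 / 7) = √20.6341 = 4.5425%
IR = r̄ / tracking error = 1.1625 / 4.5425 = 0.2559

0.26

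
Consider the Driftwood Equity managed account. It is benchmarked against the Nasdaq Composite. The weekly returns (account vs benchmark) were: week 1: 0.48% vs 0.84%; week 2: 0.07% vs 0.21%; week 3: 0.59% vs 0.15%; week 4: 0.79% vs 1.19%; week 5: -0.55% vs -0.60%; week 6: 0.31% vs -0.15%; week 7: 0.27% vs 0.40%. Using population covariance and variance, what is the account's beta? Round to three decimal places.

r̄p = 0.2800%,  r̄m = 0.2914%
Cov = Σ(rp − r̄p)(rm − r̄m) / 7 = 0.1810
Var(rm) = Σ(rm − r̄m)² / 7 = 0.3052
β = Cov / Var = 0.1810 / 0.3052 = 0.5931

0.593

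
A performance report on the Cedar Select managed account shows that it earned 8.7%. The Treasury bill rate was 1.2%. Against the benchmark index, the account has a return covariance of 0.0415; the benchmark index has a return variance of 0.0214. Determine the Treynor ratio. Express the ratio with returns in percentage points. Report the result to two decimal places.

3.87

β = Cov / Var = 0.0415 / 0.0214 = 1.9393
Treynor = (Rp − Rf) / β = (8.7% − 1.2%) / 1.9393 = 7.50 / 1.9393 = 3.8674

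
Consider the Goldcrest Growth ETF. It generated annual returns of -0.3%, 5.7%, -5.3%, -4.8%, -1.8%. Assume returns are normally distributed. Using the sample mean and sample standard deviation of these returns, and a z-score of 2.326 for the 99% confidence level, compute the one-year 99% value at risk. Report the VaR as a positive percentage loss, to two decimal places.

Mean return r̄ = -6.50 / 5 = -1.3000%
Σ(r − r̄)² = (-0.3 − (-1.3000))² + (5.7 − (-1.3000))² + (-5.3 − (-1.3000))² + … = 78.5000
σ = √[78.5000 / 4] = 4.4300%
VaR = −(r̄ − z·σ) = −(-1.3000 − 2.326 × 4.4300) = −(-11.6042) = 11.6042%

11.60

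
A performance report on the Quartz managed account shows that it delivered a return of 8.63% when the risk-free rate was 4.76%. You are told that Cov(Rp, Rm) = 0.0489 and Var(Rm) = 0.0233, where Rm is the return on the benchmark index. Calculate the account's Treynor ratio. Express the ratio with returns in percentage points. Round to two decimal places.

β = Cov / Var = 0.0489 / 0.0233 = 2.0987
Treynor = (Rp − Rf) / β = (8.63% − 4.76%) / 2.0987 = 3.87 / 2.0987 = 1.8440

1.84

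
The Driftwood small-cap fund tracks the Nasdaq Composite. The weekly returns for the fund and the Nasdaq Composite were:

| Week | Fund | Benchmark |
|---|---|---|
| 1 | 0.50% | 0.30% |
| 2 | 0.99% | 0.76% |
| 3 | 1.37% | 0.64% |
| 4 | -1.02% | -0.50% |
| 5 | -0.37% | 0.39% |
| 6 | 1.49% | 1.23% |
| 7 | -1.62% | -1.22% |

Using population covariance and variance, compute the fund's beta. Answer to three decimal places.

r̄p = 0.1914%,  r̄m = 0.2286%
Cov = Σ(rp − r̄p)(rm − r̄m) / 7 = 0.8068
Var(rm) = Σ(rm − r̄m)² / 7 = 0.5878
β = Cov / Var = 0.8068 / 0.5878 = 1.3726

1.373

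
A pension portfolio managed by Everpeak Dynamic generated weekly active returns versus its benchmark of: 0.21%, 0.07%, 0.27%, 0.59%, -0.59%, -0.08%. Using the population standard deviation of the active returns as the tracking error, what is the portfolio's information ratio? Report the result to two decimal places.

0.22

Mean return μ = 0.470 / 6 = 0.0783%
Σ(r − μ)² = (0.21 − 0.0783)² + (0.07 − 0.0783)² + (0.27 − 0.0783)² + … = 0.7877
σ = √[0.7877 / 6] = 0.3623%
IR = μ / tracking error = 0.0783 / 0.3623 = 0.2161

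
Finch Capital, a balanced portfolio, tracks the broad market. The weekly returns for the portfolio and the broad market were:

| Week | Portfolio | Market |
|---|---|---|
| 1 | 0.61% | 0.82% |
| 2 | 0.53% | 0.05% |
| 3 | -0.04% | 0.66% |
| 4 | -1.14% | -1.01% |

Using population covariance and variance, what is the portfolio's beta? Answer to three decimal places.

0.803

r̄p = -0.0100%,  r̄m = 0.1300%
Cov = Σ(rp − r̄p)(rm − r̄m) / 4 = 0.4142
Var(rm) = Σ(rm − r̄m)² / 4 = 0.5158
β = Cov / Var = 0.4142 / 0.5158 = 0.8030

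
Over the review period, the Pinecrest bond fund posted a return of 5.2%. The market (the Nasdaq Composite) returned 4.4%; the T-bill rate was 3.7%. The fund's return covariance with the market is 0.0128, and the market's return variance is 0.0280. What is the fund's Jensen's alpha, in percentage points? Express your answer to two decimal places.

1.18

β = Cov / Var = 0.0128 / 0.0280 = 0.4571
E[R] = Rf + β(Rm − Rf) = 3.7% + 0.4571 × (4.4% − 3.7%) = 4.0200%
α = Rp − E[R] = 5.2% − 4.0200% = 1.1800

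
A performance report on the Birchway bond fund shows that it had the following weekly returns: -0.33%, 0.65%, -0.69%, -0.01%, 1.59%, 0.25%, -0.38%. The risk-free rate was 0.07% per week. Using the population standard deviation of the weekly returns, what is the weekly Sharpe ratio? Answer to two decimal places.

0.12

μ = (-0.33 + 0.65 − 0.69 − 0.01 + 1.59 + 0.25 − 0.38) / 7 = 1.080 / 7 = 0.1543%
Population std dev = √[3.5760 / 7] = 0.7147%
Sharpe = (μ − rf) / σ = (0.1543 − 0.07) / 0.7147 = 0.0843 / 0.7147 = 0.1180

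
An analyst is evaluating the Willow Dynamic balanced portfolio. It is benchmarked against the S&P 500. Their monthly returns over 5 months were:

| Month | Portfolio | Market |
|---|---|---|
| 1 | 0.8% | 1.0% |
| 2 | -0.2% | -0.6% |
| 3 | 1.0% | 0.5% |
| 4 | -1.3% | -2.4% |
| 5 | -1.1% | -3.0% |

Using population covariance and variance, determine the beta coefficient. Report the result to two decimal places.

0.58

r̄p = -0.1600%,  r̄m = -0.9000%
Cov = Σ(rp − r̄p)(rm − r̄m) / 5 = 1.4240
Var(rm) = Σ(rm − r̄m)² / 5 = 2.4640
β = Cov / Var = 1.4240 / 2.4640 = 0.5779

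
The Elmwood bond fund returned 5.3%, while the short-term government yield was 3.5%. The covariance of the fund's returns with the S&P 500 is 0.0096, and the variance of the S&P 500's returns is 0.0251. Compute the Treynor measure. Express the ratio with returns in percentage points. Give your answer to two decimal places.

4.71

β = Cov / Var = 0.0096 / 0.0251 = 0.3825
Treynor = (Rp − Rf) / β = (5.3% − 3.5%) / 0.3825 = 1.80 / 0.3825 = 4.7059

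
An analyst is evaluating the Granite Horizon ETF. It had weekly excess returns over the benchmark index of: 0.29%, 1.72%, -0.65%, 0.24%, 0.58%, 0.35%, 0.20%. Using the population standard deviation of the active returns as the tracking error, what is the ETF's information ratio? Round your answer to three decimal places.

μ = (0.29 + 1.72 − 0.65 + 0.24 + 0.58 + 0.35 + 0.2) / 7 = 2.730 / 7 = 0.3900%
Σ(r − μ)² = 2.9568; population σ = √(2.9568/7) = 0.6499%
IR = μ / tracking error = 0.3900 / 0.6499 = 0.6001

0.600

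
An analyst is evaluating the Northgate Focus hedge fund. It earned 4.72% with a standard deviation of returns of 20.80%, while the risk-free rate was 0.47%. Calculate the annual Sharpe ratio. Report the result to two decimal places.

0.20

Sharpe = (Rp − Rf) / σp = (4.72% − 0.47%) / 20.80% = 4.25% / 20.80% = 0.2043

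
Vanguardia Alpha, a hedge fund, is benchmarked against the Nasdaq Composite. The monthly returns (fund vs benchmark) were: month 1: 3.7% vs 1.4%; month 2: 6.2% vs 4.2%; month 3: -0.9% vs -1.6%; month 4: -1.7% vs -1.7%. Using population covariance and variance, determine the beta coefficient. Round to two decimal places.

r̄p = 1.8250%,  r̄m = 0.5750%
Cov = Σ(rp − r̄p)(rm − r̄m) / 4 = 7.8381
Var(rm) = Σ(rm − r̄m)² / 4 = 5.9319
β = Cov / Var = 7.8381 / 5.9319 = 1.3213

1.32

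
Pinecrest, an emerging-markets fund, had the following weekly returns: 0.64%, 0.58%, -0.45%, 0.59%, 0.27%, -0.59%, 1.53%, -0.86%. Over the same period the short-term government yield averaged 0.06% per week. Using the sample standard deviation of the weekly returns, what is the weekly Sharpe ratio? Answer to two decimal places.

0.19

Mean return r̄ = 1.710 / 8 = 0.2138%
Sample std dev = √[4.4326 / 7] = 0.7958%
Sharpe = (r̄ − rf) / σ = (0.2138 − 0.06) / 0.7958 = 0.1538 / 0.7958 = 0.1933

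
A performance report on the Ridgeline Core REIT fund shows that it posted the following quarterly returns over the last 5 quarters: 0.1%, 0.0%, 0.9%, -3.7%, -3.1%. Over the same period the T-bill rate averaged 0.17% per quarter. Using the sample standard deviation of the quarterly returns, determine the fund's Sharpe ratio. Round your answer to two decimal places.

-0.64

Mean return μ = -5.80 / 5 = -1.1600%
Sample σ = √[Σ(r − μ)² / 4] = √[17.3920 / 4] = √4.3480 = 2.0852%
Sharpe = (μ − rf) / σ = (-1.1600 − 0.17) / 2.0852 = -1.3300 / 2.0852 = -0.6378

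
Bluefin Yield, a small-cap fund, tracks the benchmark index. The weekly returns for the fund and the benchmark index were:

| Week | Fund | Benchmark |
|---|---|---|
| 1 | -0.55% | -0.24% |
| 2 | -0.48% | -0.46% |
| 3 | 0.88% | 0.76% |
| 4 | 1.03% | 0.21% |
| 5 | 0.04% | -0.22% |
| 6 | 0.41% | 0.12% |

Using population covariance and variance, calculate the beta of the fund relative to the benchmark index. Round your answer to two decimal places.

r̄p = 0.2217%,  r̄m = 0.0283%
Cov = Σ(rp − r̄p)(rm − r̄m) / 6 = 0.2068
Var(rm) = Σ(rm − r̄m)² / 6 = 0.1581
β = Cov / Var = 0.2068 / 0.1581 = 1.3080

1.31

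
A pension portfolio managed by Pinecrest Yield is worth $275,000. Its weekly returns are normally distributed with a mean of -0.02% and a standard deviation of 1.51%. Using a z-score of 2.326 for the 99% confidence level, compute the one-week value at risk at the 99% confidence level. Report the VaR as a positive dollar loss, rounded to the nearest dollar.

$9,714

Return at the 99% tail: μ − z·σ = -0.02% − 2.326 × 1.51% = -0.02 − 3.51226 = -3.53226%
VaR = −(-3.53226%) × $275,000 = 3.53226% × $275,000 = $9,714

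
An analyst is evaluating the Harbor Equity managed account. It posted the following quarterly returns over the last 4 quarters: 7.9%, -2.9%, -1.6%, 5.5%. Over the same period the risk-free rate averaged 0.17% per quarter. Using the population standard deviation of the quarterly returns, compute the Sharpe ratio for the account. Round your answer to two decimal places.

μ = (7.9 − 2.9 − 1.6 + 5.5) / 4 = 2.2250%
Σ(r − μ)² = (7.9 − 2.2250)² + (-2.9 − 2.2250)² + (-1.6 − 2.2250)² + … = 83.8275
population σ = √(83.8275 / 4) = √20.9569 = 4.5779%
Sharpe = (μ − rf) / σ = (2.2250 − 0.17) / 4.5779 = 2.0550 / 4.5779 = 0.4489

0.45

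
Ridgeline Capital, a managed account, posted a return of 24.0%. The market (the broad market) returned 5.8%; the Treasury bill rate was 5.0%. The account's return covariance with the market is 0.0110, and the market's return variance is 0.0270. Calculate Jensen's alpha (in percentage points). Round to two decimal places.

β = Cov / Var = 0.0110 / 0.0270 = 0.4074
E[R] = Rf + β(Rm − Rf) = 5.0% + 0.4074 × (5.8% − 5.0%) = 5.3259%
α = Rp − E[R] = 24.0% − 5.3259% = 18.6741

18.67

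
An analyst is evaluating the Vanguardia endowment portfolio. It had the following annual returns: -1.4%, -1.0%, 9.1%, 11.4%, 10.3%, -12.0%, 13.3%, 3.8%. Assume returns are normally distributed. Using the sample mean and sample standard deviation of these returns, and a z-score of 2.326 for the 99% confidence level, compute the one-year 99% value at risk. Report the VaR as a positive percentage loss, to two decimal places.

r̄ = (-1.4 − 1 + 9.1 + 11.4 + 10.3 − 12 + 13.3 + 3.8) / 8 = 33.50 / 8 = 4.1875%
Σ(r − r̄)² = 516.8688; sample σ = √(516.8688/7) = 8.5929%
VaR = −(r̄ − z·σ) = −(4.1875 − 2.326 × 8.5929) = −(-15.7996) = 15.7996%

15.80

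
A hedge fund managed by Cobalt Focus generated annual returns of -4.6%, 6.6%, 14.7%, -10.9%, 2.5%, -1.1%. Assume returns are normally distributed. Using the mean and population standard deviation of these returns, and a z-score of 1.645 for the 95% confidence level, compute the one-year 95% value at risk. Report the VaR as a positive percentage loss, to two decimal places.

12.21

μ = (-4.6 + 6.6 + 14.7 − 10.9 + 2.5 − 1.1) / 6 = 1.2000%
Population σ = √[Σ(r − μ)² / 6] = √[398.4400 / 6] = √66.4067 = 8.1490%
VaR = −(μ − z·σ) = −(1.2000 − 1.645 × 8.1490) = −(-12.2051) = 12.2051%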